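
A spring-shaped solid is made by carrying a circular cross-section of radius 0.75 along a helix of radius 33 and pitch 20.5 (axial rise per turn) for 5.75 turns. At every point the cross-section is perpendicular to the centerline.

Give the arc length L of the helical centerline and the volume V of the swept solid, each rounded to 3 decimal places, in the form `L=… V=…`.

2πR = 2π·33 = 207.345115
per-turn = √(207.345115² + 20.5²) = √(42991.9968 + 420.25) = √43412.2468 = 208.356058
L = 5.75 × 208.356058 = 1198.047332
V = π·0.75² × L = 1.767146 × 1198.047332 = 2117.124391

L=1198.047 V=2117.124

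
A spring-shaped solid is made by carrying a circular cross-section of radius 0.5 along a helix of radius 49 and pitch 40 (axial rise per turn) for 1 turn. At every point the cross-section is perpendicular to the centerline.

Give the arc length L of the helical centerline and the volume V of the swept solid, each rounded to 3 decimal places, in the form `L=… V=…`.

2πR = 2π·49 = 307.876080
per-turn = √(307.876080² + 40²) = √(94787.6807 + 1600) = √96387.6807 = 310.463654
L = 1 × 310.463654 = 310.463654
V = π·0.5² × L = 0.785398 × 310.463654 = 243.837584

L=310.464 V=243.838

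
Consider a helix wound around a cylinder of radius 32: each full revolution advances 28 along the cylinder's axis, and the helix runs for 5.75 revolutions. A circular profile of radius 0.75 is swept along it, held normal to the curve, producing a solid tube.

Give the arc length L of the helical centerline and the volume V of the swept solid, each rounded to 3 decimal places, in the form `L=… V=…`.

L=1167.263 V=2062.724

2πR = 2π·32 = 201.061930
per-turn = √(201.061930² + 28²) = √(40425.8996 + 784) = √41209.8996 = 203.002216
L = 5.75 × 203.002216 = 1167.262741
V = π·0.75² × L = 1.767146 × 1167.262741 = 2062.723529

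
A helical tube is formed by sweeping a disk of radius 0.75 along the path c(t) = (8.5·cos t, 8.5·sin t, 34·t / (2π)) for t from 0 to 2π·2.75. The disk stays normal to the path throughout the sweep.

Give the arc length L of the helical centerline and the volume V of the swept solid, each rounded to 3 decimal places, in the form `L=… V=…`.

2πR = 2π·8.5 = 53.407075
per-turn = √(53.407075² + 34²) = √(2852.3157 + 1156) = √4008.3157 = 63.311260
L = 2.75 × 63.311260 = 174.105966
V = π·0.75² × L = 1.767146 × 174.105966 = 307.670638

L=174.106 V=307.671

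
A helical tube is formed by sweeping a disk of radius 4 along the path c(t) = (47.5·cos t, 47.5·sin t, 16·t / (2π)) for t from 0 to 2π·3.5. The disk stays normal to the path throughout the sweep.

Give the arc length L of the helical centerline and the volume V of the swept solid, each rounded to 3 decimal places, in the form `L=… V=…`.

L=1046.080 V=52581.694

2πR = 2π·47.5 = 298.451302
per-turn = √(298.451302² + 16²) = √(89073.1797 + 256) = √89329.1797 = 298.879875
L = 3.5 × 298.879875 = 1046.079563
V = π·4² × L = 50.265482 × 1046.079563 = 52581.693910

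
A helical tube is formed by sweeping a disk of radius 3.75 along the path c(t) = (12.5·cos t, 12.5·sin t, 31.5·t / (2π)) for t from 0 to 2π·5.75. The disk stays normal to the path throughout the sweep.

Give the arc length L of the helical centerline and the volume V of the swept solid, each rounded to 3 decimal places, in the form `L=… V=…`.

2πR = 2π·12.5 = 78.539816
per-turn = √(78.539816² + 31.5²) = √(6168.5028 + 992.25) = √7160.7528 = 84.621231
L = 5.75 × 84.621231 = 486.572079
V = π·3.75² × L = 44.178647 × 486.572079 = 21496.095957

L=486.572 V=21496.096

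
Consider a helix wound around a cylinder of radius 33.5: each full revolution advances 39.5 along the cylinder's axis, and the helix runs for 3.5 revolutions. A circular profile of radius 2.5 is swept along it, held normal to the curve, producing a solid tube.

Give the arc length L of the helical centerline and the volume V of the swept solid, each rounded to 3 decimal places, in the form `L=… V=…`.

L=749.563 V=14717.640

2πR = 2π·33.5 = 210.486708
per-turn = √(210.486708² + 39.5²) = √(44304.6542 + 1560.25) = √45864.9042 = 214.160931
L = 3.5 × 214.160931 = 749.563257
V = π·2.5² × L = 19.634954 × 749.563257 = 14717.640131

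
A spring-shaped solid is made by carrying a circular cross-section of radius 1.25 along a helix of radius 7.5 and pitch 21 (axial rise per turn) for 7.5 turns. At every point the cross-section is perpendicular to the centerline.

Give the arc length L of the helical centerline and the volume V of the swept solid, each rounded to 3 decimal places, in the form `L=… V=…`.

L=386.935 V=1899.361

2πR = 2π·7.5 = 47.123890
per-turn = √(47.123890² + 21²) = √(2220.6610 + 441) = √2661.6610 = 51.591288
L = 7.5 × 51.591288 = 386.934659
V = π·1.25² × L = 4.908739 × 386.934659 = 1899.361068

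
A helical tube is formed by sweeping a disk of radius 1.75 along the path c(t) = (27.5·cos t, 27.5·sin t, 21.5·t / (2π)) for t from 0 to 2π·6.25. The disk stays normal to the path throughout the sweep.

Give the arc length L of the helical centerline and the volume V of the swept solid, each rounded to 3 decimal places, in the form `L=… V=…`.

L=1088.251 V=10470.197

2πR = 2π·27.5 = 172.787596
per-turn = √(172.787596² + 21.5²) = √(29855.5533 + 462.25) = √30317.8033 = 174.120083
L = 6.25 × 174.120083 = 1088.250519
V = π·1.75² × L = 9.621128 × 1088.250519 = 10470.196996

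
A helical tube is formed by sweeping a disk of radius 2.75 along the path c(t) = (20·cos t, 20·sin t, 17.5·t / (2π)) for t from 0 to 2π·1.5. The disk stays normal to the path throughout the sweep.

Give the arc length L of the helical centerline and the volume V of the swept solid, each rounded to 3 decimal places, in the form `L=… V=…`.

L=190.315 V=4521.550

2πR = 2π·20 = 125.663706
per-turn = √(125.663706² + 17.5²) = √(15791.3670 + 306.25) = √16097.6170 = 126.876385
L = 1.5 × 126.876385 = 190.314577
V = π·2.75² × L = 23.758294 × 190.314577 = 4521.549765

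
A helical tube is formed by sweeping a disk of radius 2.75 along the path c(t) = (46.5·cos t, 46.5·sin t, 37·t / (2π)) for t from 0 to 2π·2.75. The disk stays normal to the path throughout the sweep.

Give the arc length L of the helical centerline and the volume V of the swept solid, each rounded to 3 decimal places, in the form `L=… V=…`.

2πR = 2π·46.5 = 292.168117
per-turn = √(292.168117² + 37²) = √(85362.2085 + 1369) = √86731.2085 = 294.501627
L = 2.75 × 294.501627 = 809.879475
V = π·2.75² × L = 23.758294 × 809.879475 = 19241.355030

L=809.879 V=19241.355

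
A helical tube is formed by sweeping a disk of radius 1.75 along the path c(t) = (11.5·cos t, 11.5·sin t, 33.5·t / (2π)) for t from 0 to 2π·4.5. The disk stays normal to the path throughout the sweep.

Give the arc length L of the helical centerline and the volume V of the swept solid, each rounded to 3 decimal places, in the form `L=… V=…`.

L=358.401 V=3448.221

2πR = 2π·11.5 = 72.256631
per-turn = √(72.256631² + 33.5²) = √(5221.0207 + 1122.25) = √6343.2707 = 79.644653
L = 4.5 × 79.644653 = 358.400938
V = π·1.75² × L = 9.621128 × 358.400938 = 3448.221120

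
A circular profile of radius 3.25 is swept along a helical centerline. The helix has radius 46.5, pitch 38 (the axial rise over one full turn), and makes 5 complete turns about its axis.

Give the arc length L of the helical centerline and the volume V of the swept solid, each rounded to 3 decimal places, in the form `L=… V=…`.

L=1473.145 V=48883.466

2πR = 2π·46.5 = 292.168117
per-turn = √(292.168117² + 38²) = √(85362.2085 + 1444) = √86806.2085 = 294.628934
L = 5 × 294.628934 = 1473.144668
V = π·3.25² × L = 33.183072 × 1473.144668 = 48883.466165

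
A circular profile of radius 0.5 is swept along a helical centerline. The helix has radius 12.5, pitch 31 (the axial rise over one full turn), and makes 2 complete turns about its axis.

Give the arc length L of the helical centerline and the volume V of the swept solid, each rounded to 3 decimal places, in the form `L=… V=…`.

2πR = 2π·12.5 = 78.539816
per-turn = √(78.539816² + 31²) = √(6168.5028 + 961) = √7129.5028 = 84.436383
L = 2 × 84.436383 = 168.872766
V = π·0.5² × L = 0.785398 × 168.872766 = 132.632360

L=168.873 V=132.632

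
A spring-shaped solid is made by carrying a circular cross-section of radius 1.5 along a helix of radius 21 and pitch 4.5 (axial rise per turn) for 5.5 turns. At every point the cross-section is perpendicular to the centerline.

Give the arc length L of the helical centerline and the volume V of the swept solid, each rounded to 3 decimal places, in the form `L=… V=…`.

2πR = 2π·21 = 131.946891
per-turn = √(131.946891² + 4.5²) = √(17409.9822 + 20.25) = √17430.2322 = 132.023605
L = 5.5 × 132.023605 = 726.129825
V = π·1.5² × L = 7.068583 × 726.129825 = 5132.709279

L=726.130 V=5132.709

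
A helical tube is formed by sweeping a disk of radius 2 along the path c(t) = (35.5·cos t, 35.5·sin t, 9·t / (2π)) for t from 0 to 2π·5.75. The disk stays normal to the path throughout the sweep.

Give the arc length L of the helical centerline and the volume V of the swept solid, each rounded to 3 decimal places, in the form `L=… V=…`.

2πR = 2π·35.5 = 223.053078
per-turn = √(223.053078² + 9²) = √(49752.6758 + 81) = √49833.6758 = 223.234576
L = 5.75 × 223.234576 = 1283.598810
V = π·2² × L = 12.566371 × 1283.598810 = 16130.178370

L=1283.599 V=16130.178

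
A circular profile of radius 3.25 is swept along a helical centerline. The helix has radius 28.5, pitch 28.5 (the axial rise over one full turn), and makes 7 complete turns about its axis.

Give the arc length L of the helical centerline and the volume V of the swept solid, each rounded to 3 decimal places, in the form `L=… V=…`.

2πR = 2π·28.5 = 179.070781
per-turn = √(179.070781² + 28.5²) = √(32066.3447 + 812.25) = √32878.5947 = 181.324556
L = 7 × 181.324556 = 1269.271894
V = π·3.25² × L = 33.183072 × 1269.271894 = 42118.341150

L=1269.272 V=42118.341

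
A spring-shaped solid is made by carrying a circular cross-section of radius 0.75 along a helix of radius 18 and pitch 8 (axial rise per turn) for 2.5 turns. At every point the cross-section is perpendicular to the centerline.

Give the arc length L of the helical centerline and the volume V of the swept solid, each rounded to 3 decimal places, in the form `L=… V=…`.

2πR = 2π·18 = 113.097336
per-turn = √(113.097336² + 8²) = √(12791.0073 + 64) = √12855.0073 = 113.379925
L = 2.5 × 113.379925 = 283.449812
V = π·0.75² × L = 1.767146 × 283.449812 = 500.897163

L=283.450 V=500.897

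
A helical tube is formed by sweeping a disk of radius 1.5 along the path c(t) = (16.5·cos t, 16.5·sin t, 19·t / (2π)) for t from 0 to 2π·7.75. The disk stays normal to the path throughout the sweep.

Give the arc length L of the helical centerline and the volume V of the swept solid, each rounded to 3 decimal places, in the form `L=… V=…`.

2πR = 2π·16.5 = 103.672558
per-turn = √(103.672558² + 19²) = √(10747.9992 + 361) = √11108.9992 = 105.399237
L = 7.75 × 105.399237 = 816.844088
V = π·1.5² × L = 7.068583 × 816.844088 = 5773.930618

L=816.844 V=5773.931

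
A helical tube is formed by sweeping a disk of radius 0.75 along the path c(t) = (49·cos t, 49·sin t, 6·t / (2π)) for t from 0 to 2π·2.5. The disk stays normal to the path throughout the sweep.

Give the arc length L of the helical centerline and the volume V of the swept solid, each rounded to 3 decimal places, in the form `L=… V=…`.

L=769.836 V=1360.413

2πR = 2π·49 = 307.876080
per-turn = √(307.876080² + 6²) = √(94787.6807 + 36) = √94823.6807 = 307.934540
L = 2.5 × 307.934540 = 769.836349
V = π·0.75² × L = 1.767146 × 769.836349 = 1360.413123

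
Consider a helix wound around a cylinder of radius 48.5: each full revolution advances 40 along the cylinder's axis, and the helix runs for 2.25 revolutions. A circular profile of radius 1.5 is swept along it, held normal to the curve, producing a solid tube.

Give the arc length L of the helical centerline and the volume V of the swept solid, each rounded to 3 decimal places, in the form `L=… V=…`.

2πR = 2π·48.5 = 304.734487
per-turn = √(304.734487² + 40²) = √(92863.1078 + 1600) = √94463.1078 = 307.348512
L = 2.25 × 307.348512 = 691.534152
V = π·1.5² × L = 7.068583 × 691.534152 = 4888.166876

L=691.534 V=4888.167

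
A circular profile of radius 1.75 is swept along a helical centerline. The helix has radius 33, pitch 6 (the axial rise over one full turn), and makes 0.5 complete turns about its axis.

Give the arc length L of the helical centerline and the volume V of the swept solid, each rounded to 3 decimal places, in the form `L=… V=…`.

L=103.716 V=997.864

2πR = 2π·33 = 207.345115
per-turn = √(207.345115² + 6²) = √(42991.9968 + 36) = √43027.9968 = 207.431909
L = 0.5 × 207.431909 = 103.715954
V = π·1.75² × L = 9.621128 × 103.715954 = 997.864421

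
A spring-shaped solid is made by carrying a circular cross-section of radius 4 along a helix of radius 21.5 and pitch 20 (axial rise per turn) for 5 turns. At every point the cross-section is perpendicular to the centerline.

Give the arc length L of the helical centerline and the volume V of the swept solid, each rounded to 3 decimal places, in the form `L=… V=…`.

L=682.805 V=34321.515

2πR = 2π·21.5 = 135.088484
per-turn = √(135.088484² + 20²) = √(18248.8985 + 400) = √18648.8985 = 136.560970
L = 5 × 136.560970 = 682.804850
V = π·4² × L = 50.265482 × 682.804850 = 34321.515219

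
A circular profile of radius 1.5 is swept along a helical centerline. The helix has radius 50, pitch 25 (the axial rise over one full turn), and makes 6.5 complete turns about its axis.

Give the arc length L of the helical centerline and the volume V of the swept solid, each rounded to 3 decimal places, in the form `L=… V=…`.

2πR = 2π·50 = 314.159265
per-turn = √(314.159265² + 25²) = √(98696.0440 + 625) = √99321.0440 = 315.152414
L = 6.5 × 315.152414 = 2048.490691
V = π·1.5² × L = 7.068583 × 2048.490691 = 14479.927435

L=2048.491 V=14479.927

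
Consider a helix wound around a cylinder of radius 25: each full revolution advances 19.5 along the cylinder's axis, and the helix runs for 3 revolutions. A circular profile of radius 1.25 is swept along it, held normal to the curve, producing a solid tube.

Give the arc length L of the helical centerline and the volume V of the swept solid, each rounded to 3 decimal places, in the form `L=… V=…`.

2πR = 2π·25 = 157.079633
per-turn = √(157.079633² + 19.5²) = √(24674.0110 + 380.25) = √25054.2610 = 158.285378
L = 3 × 158.285378 = 474.856135
V = π·1.25² × L = 4.908739 × 474.856135 = 2330.944602

L=474.856 V=2330.945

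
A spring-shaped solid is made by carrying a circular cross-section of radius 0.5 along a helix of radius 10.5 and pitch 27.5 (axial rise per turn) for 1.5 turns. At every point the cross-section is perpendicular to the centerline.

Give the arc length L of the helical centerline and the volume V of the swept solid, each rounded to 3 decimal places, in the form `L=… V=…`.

L=107.213 V=84.205

2πR = 2π·10.5 = 65.973446
per-turn = √(65.973446² + 27.5²) = √(4352.4955 + 756.25) = √5108.7455 = 71.475489
L = 1.5 × 71.475489 = 107.213234
V = π·0.5² × L = 0.785398 × 107.213234 = 84.205077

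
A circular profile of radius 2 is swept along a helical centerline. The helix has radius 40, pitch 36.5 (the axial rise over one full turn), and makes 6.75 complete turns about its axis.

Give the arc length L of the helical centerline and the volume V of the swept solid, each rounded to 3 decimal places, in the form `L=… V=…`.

2πR = 2π·40 = 251.327412
per-turn = √(251.327412² + 36.5²) = √(63165.4682 + 1332.25) = √64497.7182 = 253.964010
L = 6.75 × 253.964010 = 1714.257065
V = π·2² × L = 12.566371 × 1714.257065 = 21541.989604

L=1714.257 V=21541.990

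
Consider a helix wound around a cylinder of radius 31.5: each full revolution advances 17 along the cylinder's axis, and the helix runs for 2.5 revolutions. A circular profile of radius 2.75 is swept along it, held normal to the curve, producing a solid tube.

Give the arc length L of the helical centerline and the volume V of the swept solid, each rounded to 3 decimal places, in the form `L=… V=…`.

2πR = 2π·31.5 = 197.920337
per-turn = √(197.920337² + 17²) = √(39172.4599 + 289) = √39461.4599 = 198.649087
L = 2.5 × 198.649087 = 496.622718
V = π·2.75² × L = 23.758294 × 496.622718 = 11798.908765

L=496.623 V=11798.909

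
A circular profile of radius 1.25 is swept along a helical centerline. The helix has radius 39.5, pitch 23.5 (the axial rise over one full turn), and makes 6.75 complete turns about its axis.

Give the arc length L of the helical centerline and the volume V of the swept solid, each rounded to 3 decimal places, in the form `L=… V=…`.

L=1682.747 V=8260.167

2πR = 2π·39.5 = 248.185820
per-turn = √(248.185820² + 23.5²) = √(61596.2011 + 552.25) = √62148.4511 = 249.295911
L = 6.75 × 249.295911 = 1682.747397
V = π·1.25² × L = 4.908739 × 1682.747397 = 8260.166969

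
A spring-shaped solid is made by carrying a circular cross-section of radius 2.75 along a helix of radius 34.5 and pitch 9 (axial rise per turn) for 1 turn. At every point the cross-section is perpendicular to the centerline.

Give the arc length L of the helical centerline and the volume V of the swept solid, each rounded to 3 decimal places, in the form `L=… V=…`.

L=216.957 V=5154.520

2πR = 2π·34.5 = 216.769893
per-turn = √(216.769893² + 9²) = √(46989.1866 + 81) = √47070.1866 = 216.956647
L = 1 × 216.956647 = 216.956647
V = π·2.75² × L = 23.758294 × 216.956647 = 5154.519894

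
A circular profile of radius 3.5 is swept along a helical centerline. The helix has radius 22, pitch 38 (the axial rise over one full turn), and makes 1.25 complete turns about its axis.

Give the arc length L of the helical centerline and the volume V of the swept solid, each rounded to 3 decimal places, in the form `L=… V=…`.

L=179.198 V=6896.334

2πR = 2π·22 = 138.230077
per-turn = √(138.230077² + 38²) = √(19107.5541 + 1444) = √20551.5541 = 143.358132
L = 1.25 × 143.358132 = 179.197665
V = π·3.5² × L = 38.484510 × 179.197665 = 6896.334350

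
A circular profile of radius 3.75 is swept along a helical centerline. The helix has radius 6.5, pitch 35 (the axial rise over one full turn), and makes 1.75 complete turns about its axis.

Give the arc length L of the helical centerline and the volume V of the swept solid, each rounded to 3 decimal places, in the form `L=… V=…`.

2πR = 2π·6.5 = 40.840704
per-turn = √(40.840704² + 35²) = √(1667.9631 + 1225) = √2892.9631 = 53.786273
L = 1.75 × 53.786273 = 94.125977
V = π·3.75² × L = 44.178647 × 94.125977 = 4158.358301

L=94.126 V=4158.358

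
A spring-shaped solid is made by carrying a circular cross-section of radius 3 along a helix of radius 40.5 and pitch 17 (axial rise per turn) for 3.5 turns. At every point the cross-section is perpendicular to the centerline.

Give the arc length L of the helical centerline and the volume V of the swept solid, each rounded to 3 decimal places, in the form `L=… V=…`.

L=892.627 V=25238.428

2πR = 2π·40.5 = 254.469005
per-turn = √(254.469005² + 17²) = √(64754.4745 + 289) = √65043.4745 = 255.036222
L = 3.5 × 255.036222 = 892.626777
V = π·3² × L = 28.274334 × 892.626777 = 25238.427514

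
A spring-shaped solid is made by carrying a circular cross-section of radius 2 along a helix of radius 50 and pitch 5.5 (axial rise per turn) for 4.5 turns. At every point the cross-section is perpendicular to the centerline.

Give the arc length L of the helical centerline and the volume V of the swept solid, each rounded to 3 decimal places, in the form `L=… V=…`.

2πR = 2π·50 = 314.159265
per-turn = √(314.159265² + 5.5²) = √(98696.0440 + 30.25) = √98726.2940 = 314.207406
L = 4.5 × 314.207406 = 1413.933327
V = π·2² × L = 12.566371 × 1413.933327 = 17768.010213

L=1413.933 V=17768.010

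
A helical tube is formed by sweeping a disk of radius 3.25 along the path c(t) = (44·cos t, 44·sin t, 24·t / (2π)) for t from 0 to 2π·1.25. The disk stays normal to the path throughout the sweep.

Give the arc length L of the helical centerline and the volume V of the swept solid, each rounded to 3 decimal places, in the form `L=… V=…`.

L=346.875 V=11510.376

2πR = 2π·44 = 276.460154
per-turn = √(276.460154² + 24²) = √(76430.2165 + 576) = √77006.2165 = 277.499940
L = 1.25 × 277.499940 = 346.874925
V = π·3.25² × L = 33.183072 × 346.874925 = 11510.375735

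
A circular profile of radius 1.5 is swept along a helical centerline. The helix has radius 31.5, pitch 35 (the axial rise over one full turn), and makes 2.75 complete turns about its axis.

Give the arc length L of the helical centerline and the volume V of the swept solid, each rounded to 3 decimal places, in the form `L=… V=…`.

L=552.726 V=3906.988

2πR = 2π·31.5 = 197.920337
per-turn = √(197.920337² + 35²) = √(39172.4599 + 1225) = √40397.4599 = 200.991194
L = 2.75 × 200.991194 = 552.725782
V = π·1.5² × L = 7.068583 × 552.725782 = 3906.988327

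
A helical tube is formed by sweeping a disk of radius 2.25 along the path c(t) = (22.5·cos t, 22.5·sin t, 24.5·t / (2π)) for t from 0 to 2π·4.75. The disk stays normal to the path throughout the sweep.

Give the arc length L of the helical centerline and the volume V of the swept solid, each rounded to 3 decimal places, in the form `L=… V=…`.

L=681.525 V=10839.184

2πR = 2π·22.5 = 141.371669
per-turn = √(141.371669² + 24.5²) = √(19985.9489 + 600.25) = √20586.1989 = 143.478915
L = 4.75 × 143.478915 = 681.524844
V = π·2.25² × L = 15.904313 × 681.524844 = 10839.184306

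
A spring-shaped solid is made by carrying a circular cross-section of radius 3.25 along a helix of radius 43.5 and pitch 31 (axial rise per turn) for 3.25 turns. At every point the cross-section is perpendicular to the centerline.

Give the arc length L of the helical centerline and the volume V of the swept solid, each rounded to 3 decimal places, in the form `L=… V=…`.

2πR = 2π·43.5 = 273.318561
per-turn = √(273.318561² + 31²) = √(74703.0357 + 961) = √75664.0357 = 275.070965
L = 3.25 × 275.070965 = 893.980636
V = π·3.25² × L = 33.183072 × 893.980636 = 29665.024166

L=893.981 V=29665.024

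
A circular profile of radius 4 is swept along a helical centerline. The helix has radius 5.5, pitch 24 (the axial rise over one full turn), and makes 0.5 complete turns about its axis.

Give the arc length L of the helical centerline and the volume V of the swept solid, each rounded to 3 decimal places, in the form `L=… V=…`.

L=21.037 V=1057.435

2πR = 2π·5.5 = 34.557519
per-turn = √(34.557519² + 24²) = √(1194.2221 + 576) = √1770.2221 = 42.074008
L = 0.5 × 42.074008 = 21.037004
V = π·4² × L = 50.265482 × 21.037004 = 1057.435151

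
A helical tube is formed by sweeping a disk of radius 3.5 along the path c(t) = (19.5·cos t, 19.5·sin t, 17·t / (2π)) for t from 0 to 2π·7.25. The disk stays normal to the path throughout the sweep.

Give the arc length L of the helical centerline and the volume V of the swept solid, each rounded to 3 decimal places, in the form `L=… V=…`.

L=896.795 V=34512.718

2πR = 2π·19.5 = 122.522113
per-turn = √(122.522113² + 17²) = √(15011.6683 + 289) = √15300.6683 = 123.695870
L = 7.25 × 123.695870 = 896.795059
V = π·3.5² × L = 38.484510 × 896.795059 = 34512.718408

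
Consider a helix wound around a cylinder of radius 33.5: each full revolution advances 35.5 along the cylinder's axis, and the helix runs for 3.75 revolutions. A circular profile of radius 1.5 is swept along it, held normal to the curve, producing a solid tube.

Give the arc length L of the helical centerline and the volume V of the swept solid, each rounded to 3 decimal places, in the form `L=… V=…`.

L=800.473 V=5658.208

2πR = 2π·33.5 = 210.486708
per-turn = √(210.486708² + 35.5²) = √(44304.6542 + 1260.25) = √45564.9042 = 213.459374
L = 3.75 × 213.459374 = 800.472651
V = π·1.5² × L = 7.068583 × 800.472651 = 5658.207748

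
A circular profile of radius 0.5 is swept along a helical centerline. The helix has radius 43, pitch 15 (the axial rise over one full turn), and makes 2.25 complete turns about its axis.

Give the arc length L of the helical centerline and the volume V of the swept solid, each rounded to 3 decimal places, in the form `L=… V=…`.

2πR = 2π·43 = 270.176968
per-turn = √(270.176968² + 15²) = √(72995.5942 + 225) = √73220.5942 = 270.593042
L = 2.25 × 270.593042 = 608.834344
V = π·0.5² × L = 0.785398 × 608.834344 = 478.177375

L=608.834 V=478.177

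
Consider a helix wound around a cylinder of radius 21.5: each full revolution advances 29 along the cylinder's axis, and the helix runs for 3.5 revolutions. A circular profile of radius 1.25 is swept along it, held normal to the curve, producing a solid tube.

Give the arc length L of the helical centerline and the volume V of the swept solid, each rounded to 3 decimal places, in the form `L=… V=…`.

L=483.582 V=2373.776

2πR = 2π·21.5 = 135.088484
per-turn = √(135.088484² + 29²) = √(18248.8985 + 841) = √19089.8985 = 138.166199
L = 3.5 × 138.166199 = 483.581696
V = π·1.25² × L = 4.908739 × 483.581696 = 2373.776101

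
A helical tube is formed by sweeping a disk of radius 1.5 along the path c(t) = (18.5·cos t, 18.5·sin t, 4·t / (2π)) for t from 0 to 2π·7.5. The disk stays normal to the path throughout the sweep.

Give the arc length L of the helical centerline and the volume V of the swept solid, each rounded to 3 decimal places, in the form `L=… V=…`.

2πR = 2π·18.5 = 116.238928
per-turn = √(116.238928² + 4²) = √(13511.4884 + 16) = √13527.4884 = 116.307732
L = 7.5 × 116.307732 = 872.307987
V = π·1.5² × L = 7.068583 × 872.307987 = 6165.981817

L=872.308 V=6165.982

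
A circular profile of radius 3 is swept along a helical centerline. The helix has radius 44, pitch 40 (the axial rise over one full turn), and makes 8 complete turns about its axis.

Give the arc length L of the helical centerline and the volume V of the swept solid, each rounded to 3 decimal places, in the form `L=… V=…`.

2πR = 2π·44 = 276.460154
per-turn = √(276.460154² + 40²) = √(76430.2165 + 1600) = √78030.2165 = 279.338892
L = 8 × 279.338892 = 2234.711135
V = π·3² × L = 28.274334 × 2234.711135 = 63184.968749

L=2234.711 V=63184.969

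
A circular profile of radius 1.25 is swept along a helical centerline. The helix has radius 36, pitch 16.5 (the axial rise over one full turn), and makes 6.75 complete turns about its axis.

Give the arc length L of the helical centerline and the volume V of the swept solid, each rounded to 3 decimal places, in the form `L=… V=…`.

L=1530.871 V=7514.645

2πR = 2π·36 = 226.194671
per-turn = √(226.194671² + 16.5²) = √(51164.0292 + 272.25) = √51436.2792 = 226.795677
L = 6.75 × 226.795677 = 1530.870821
V = π·1.25² × L = 4.908739 × 1530.870821 = 7514.644572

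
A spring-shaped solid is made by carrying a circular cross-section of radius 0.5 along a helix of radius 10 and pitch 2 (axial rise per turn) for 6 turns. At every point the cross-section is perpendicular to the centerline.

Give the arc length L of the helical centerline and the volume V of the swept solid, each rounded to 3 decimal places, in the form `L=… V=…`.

L=377.182 V=296.238

2πR = 2π·10 = 62.831853
per-turn = √(62.831853² + 2²) = √(3947.8418 + 4) = √3951.8418 = 62.863676
L = 6 × 62.863676 = 377.182056
V = π·0.5² × L = 0.785398 × 377.182056 = 296.238094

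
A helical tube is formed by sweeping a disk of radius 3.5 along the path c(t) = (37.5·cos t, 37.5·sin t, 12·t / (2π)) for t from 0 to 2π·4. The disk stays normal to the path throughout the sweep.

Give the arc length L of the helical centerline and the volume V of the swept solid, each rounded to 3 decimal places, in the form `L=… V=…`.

L=943.699 V=36317.806

2πR = 2π·37.5 = 235.619449
per-turn = √(235.619449² + 12²) = √(55516.5248 + 144) = √55660.5248 = 235.924829
L = 4 × 235.924829 = 943.699314
V = π·3.5² × L = 38.484510 × 943.699314 = 36317.805710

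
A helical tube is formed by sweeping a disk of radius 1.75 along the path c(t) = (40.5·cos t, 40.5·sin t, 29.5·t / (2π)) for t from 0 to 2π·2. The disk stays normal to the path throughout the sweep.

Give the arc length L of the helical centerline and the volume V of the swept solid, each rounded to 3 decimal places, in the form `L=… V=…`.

L=512.346 V=4929.351

2πR = 2π·40.5 = 254.469005
per-turn = √(254.469005² + 29.5²) = √(64754.4745 + 870.25) = √65624.7245 = 256.173231
L = 2 × 256.173231 = 512.346463
V = π·1.75² × L = 9.621128 × 512.346463 = 4929.350643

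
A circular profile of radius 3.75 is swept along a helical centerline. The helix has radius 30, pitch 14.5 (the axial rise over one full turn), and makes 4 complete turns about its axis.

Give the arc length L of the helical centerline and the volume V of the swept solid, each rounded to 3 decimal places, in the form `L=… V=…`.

2πR = 2π·30 = 188.495559
per-turn = √(188.495559² + 14.5²) = √(35530.5758 + 210.25) = √35740.8258 = 189.052442
L = 4 × 189.052442 = 756.209768
V = π·3.75² × L = 44.178647 × 756.209768 = 33408.324173

L=756.210 V=33408.324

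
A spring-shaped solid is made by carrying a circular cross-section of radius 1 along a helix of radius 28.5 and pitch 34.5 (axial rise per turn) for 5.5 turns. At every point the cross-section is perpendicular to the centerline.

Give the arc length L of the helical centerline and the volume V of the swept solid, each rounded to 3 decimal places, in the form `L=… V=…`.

L=1003.001 V=3151.022

2πR = 2π·28.5 = 179.070781
per-turn = √(179.070781² + 34.5²) = √(32066.3447 + 1190.25) = √33256.5947 = 182.363907
L = 5.5 × 182.363907 = 1003.001490
V = π·1² × L = 3.141593 × 1003.001490 = 3151.022114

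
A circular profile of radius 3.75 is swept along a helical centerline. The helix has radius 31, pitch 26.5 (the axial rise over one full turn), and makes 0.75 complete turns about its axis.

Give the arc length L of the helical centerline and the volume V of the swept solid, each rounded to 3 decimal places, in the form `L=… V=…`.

L=147.430 V=6513.252

2πR = 2π·31 = 194.778745
per-turn = √(194.778745² + 26.5²) = √(37938.7593 + 702.25) = √38641.0093 = 196.573165
L = 0.75 × 196.573165 = 147.429874
V = π·3.75² × L = 44.178647 × 147.429874 = 6513.252314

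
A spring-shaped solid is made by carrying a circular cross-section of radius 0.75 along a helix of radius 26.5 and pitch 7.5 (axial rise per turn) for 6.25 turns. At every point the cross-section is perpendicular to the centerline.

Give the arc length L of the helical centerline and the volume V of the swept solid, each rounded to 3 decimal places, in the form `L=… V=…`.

2πR = 2π·26.5 = 166.504411
per-turn = √(166.504411² + 7.5²) = √(27723.7188 + 56.25) = √27779.9688 = 166.673239
L = 6.25 × 166.673239 = 1041.707747
V = π·0.75² × L = 1.767146 × 1041.707747 = 1840.849540

L=1041.708 V=1840.850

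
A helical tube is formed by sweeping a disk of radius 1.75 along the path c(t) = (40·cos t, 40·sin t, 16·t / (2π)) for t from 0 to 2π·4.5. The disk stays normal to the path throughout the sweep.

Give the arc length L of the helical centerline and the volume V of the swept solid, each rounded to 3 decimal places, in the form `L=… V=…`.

L=1133.263 V=10903.267

2πR = 2π·40 = 251.327412
per-turn = √(251.327412² + 16²) = √(63165.4682 + 256) = √63421.4682 = 251.836193
L = 4.5 × 251.836193 = 1133.262869
V = π·1.75² × L = 9.621128 × 1133.262869 = 10903.266556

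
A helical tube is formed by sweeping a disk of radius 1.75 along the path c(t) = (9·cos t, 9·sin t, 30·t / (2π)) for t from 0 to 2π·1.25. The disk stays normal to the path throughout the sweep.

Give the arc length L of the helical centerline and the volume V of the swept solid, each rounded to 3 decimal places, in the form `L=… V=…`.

2πR = 2π·9 = 56.548668
per-turn = √(56.548668² + 30²) = √(3197.7518 + 900) = √4097.7518 = 64.013685
L = 1.25 × 64.013685 = 80.017106
V = π·1.75² × L = 9.621128 × 80.017106 = 769.854778

L=80.017 V=769.855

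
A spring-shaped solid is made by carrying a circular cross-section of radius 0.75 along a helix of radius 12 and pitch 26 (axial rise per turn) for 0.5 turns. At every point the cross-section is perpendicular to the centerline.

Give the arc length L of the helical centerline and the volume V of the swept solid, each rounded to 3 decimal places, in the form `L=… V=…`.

L=39.878 V=70.470

2πR = 2π·12 = 75.398224
per-turn = √(75.398224² + 26²) = √(5684.8921 + 676) = √6360.8921 = 79.755201
L = 0.5 × 79.755201 = 39.877601
V = π·0.75² × L = 1.767146 × 39.877601 = 70.469537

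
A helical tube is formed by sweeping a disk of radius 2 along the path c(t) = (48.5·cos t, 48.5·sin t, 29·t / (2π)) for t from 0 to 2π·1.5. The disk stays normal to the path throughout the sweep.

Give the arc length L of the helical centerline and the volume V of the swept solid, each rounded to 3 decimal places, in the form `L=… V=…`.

L=459.167 V=5770.061

2πR = 2π·48.5 = 304.734487
per-turn = √(304.734487² + 29²) = √(92863.1078 + 841) = √93704.1078 = 306.111267
L = 1.5 × 306.111267 = 459.166901
V = π·2² × L = 12.566371 × 459.166901 = 5770.061446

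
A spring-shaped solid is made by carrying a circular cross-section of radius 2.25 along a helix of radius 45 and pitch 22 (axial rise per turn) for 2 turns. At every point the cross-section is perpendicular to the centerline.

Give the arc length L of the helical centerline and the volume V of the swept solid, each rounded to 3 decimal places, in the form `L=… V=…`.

2πR = 2π·45 = 282.743339
per-turn = √(282.743339² + 22²) = √(79943.7956 + 484) = √80427.7956 = 283.597947
L = 2 × 283.597947 = 567.195894
V = π·2.25² × L = 15.904313 × 567.195894 = 9020.860928

L=567.196 V=9020.861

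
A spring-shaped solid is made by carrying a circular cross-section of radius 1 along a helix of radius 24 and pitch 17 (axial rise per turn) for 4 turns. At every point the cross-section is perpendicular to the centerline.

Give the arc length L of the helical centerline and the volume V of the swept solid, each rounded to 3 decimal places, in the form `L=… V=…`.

2πR = 2π·24 = 150.796447
per-turn = √(150.796447² + 17²) = √(22739.5685 + 289) = √23028.5685 = 151.751667
L = 4 × 151.751667 = 607.006669
V = π·1² × L = 3.141593 × 607.006669 = 1906.967693

L=607.007 V=1906.968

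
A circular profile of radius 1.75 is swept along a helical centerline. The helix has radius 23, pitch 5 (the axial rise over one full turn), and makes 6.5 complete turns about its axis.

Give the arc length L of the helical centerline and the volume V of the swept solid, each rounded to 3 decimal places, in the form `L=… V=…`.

L=939.898 V=9042.881

2πR = 2π·23 = 144.513262
per-turn = √(144.513262² + 5²) = √(20884.0829 + 25) = √20909.0829 = 144.599733
L = 6.5 × 144.599733 = 939.898267
V = π·1.75² × L = 9.621128 × 939.898267 = 9042.881069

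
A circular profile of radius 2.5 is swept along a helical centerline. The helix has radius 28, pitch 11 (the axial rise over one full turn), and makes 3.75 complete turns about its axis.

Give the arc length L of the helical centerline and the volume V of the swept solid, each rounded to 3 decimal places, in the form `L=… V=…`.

2πR = 2π·28 = 175.929189
per-turn = √(175.929189² + 11²) = √(30951.0794 + 121) = √31072.0794 = 176.272742
L = 3.75 × 176.272742 = 661.022781
V = π·2.5² × L = 19.634954 × 661.022781 = 12979.151948

L=661.023 V=12979.152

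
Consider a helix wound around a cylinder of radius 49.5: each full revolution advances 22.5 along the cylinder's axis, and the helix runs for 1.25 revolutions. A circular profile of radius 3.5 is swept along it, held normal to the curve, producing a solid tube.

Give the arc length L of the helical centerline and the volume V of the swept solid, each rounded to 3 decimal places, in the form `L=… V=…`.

L=389.788 V=15000.804

2πR = 2π·49.5 = 311.017673
per-turn = √(311.017673² + 22.5²) = √(96731.9927 + 506.25) = √97238.2427 = 311.830471
L = 1.25 × 311.830471 = 389.788089
V = π·3.5² × L = 38.484510 × 389.788089 = 15000.803609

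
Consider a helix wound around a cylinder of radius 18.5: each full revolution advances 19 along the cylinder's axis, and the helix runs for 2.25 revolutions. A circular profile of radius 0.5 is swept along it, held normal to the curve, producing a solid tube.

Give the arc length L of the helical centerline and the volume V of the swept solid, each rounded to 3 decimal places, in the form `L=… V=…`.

L=265.008 V=208.137

2πR = 2π·18.5 = 116.238928
per-turn = √(116.238928² + 19²) = √(13511.4884 + 361) = √13872.4884 = 117.781528
L = 2.25 × 117.781528 = 265.008439
V = π·0.5² × L = 0.785398 × 265.008439 = 208.137141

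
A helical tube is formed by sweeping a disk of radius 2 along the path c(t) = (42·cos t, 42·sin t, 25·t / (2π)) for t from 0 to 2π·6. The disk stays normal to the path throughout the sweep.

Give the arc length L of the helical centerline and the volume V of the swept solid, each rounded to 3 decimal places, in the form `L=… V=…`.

2πR = 2π·42 = 263.893783
per-turn = √(263.893783² + 25²) = √(69639.9287 + 625) = √70264.9287 = 265.075326
L = 6 × 265.075326 = 1590.451958
V = π·2² × L = 12.566371 × 1590.451958 = 19986.208752

L=1590.452 V=19986.209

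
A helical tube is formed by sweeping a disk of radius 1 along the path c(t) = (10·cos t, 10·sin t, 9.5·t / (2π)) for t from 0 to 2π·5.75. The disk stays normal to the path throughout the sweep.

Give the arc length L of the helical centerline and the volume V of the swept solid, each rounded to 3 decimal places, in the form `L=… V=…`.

2πR = 2π·10 = 62.831853
per-turn = √(62.831853² + 9.5²) = √(3947.8418 + 90.25) = √4038.0918 = 63.545981
L = 5.75 × 63.545981 = 365.389393
V = π·1² × L = 3.141593 × 365.389393 = 1147.904634

L=365.389 V=1147.905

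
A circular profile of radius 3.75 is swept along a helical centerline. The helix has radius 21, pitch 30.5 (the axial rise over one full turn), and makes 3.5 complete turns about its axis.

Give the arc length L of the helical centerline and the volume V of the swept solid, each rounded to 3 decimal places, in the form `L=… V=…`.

2πR = 2π·21 = 131.946891
per-turn = √(131.946891² + 30.5²) = √(17409.9822 + 930.25) = √18340.2322 = 135.426113
L = 3.5 × 135.426113 = 473.991397
V = π·3.75² × L = 44.178647 × 473.991397 = 20940.298443

L=473.991 V=20940.298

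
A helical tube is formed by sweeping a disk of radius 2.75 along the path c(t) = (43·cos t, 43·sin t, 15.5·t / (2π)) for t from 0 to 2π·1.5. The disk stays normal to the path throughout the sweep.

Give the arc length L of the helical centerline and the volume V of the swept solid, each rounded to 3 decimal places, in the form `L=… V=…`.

L=405.932 V=9644.248

2πR = 2π·43 = 270.176968
per-turn = √(270.176968² + 15.5²) = √(72995.5942 + 240.25) = √73235.8442 = 270.621219
L = 1.5 × 270.621219 = 405.931828
V = π·2.75² × L = 23.758294 × 405.931828 = 9644.247904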